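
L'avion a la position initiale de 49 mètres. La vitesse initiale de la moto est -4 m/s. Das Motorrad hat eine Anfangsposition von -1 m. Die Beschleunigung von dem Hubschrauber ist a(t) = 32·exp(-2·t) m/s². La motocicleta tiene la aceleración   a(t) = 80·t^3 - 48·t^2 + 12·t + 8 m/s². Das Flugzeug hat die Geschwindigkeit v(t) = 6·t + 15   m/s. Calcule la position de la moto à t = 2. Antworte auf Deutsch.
Ausgehend von der Beschleunigung a(t) = 80·t^3 - 48·t^2 + 12·t + 8, nehmen wir 2 Integrale. Die Stammfunktion von der Beschleunigung ist die Geschwindigkeit. Mit v(0) = -4 erhalten wir v(t) = 20·t^4 - 16·t^3 + 6·t^2 + 8·t - 4. Das Integral von der Geschwindigkeit, mit x(0) = -1, ergibt die Position: x(t) = 4·t^5 - 4·t^4 + 2·t^3 + 4·t^2 - 4·t - 1. Wir haben die Position x(t) = 4·t^5 - 4·t^4 + 2·t^3 + 4·t^2 - 4·t - 1. Durch Einsetzen von t = 2: x(2) = 87.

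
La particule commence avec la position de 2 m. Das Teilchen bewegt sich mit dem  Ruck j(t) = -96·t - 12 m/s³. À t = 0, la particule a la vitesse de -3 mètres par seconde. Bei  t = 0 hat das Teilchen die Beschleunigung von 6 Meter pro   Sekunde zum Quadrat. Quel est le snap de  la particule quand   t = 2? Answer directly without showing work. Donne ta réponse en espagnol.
s(2) = -96.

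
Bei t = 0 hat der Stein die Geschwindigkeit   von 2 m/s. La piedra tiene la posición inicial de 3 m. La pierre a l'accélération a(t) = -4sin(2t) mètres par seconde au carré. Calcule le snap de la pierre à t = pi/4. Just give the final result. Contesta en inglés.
s(pi/4) = 16.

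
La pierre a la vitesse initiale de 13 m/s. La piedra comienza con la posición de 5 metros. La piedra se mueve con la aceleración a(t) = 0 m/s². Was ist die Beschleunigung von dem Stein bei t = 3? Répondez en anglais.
We have acceleration a(t) = 0. Substituting t = 3: a(3) = 0.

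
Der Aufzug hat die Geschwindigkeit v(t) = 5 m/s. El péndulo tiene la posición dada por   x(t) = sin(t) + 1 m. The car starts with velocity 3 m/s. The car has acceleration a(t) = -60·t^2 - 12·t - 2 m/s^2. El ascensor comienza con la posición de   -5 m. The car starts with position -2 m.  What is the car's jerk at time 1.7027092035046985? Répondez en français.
Nous devons dériver notre équation de l'accélération a(t) = -60·t^2 - 12·t - 2 1 fois. En dérivant l'accélération, nous obtenons le jerk: j(t) = -120·t - 12. En utilisant j(t) = -120·t - 12 et en substituant t = 1.7027092035046985, nous trouvons j = -216.325104420564.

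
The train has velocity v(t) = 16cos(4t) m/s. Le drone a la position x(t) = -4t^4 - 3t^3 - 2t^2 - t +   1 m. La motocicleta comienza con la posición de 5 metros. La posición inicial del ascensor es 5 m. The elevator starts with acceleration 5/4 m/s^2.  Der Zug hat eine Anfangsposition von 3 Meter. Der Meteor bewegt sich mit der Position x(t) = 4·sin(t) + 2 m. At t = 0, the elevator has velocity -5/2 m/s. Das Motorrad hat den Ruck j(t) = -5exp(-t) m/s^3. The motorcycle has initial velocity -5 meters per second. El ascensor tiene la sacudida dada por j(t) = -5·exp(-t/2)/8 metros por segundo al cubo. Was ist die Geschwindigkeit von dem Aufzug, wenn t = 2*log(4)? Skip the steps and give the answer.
Die Antwort ist -5/8.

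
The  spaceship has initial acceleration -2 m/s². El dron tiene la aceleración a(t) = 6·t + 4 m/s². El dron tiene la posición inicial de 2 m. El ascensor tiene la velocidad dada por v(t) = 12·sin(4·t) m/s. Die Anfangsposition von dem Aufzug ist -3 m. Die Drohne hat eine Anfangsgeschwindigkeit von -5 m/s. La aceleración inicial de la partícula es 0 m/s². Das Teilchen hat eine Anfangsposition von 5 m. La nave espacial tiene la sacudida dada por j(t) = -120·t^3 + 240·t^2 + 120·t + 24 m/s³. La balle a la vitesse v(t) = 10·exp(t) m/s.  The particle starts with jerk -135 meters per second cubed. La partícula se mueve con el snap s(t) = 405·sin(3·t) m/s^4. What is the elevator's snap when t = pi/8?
To solve this, we need to take 3 derivatives of our velocity equation v(t) = 12·sin(4·t). The derivative of velocity gives acceleration: a(t) = 48·cos(4·t). The derivative of acceleration gives jerk: j(t) = -192·sin(4·t). Taking d/dt of j(t), we find s(t) = -768·cos(4·t). Using s(t) = -768·cos(4·t) and substituting t = pi/8, we find s = 0.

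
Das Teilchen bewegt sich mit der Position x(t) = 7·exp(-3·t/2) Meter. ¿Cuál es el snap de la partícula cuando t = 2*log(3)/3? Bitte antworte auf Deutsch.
Um dies zu lösen, müssen wir 4 Ableitungen unserer Gleichung für die Position x(t) = 7·exp(-3·t/2) nehmen. Die Ableitung von der Position ergibt die Geschwindigkeit: v(t) = -21·exp(-3·t/2)/2. Mit d/dt von v(t) finden wir a(t) = 63·exp(-3·t/2)/4. Durch Ableiten von der Beschleunigung erhalten wir den Ruck: j(t) = -189·exp(-3·t/2)/8. Die Ableitung von dem Ruck ergibt den Snap: s(t) = 567·exp(-3·t/2)/16. Aus der Gleichung für den Snap s(t) = 567·exp(-3·t/2)/16, setzen wir t = 2*log(3)/3 ein und erhalten s = 189/16.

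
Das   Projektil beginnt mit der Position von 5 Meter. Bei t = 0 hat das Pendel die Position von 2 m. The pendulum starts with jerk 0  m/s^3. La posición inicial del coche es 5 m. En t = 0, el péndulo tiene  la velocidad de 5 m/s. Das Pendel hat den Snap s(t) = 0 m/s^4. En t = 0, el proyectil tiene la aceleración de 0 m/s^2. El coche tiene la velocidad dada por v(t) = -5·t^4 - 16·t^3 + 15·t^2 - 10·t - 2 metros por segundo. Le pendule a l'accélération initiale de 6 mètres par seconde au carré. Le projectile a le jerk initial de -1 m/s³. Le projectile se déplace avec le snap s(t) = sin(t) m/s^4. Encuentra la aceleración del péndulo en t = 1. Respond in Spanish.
Necesitamos integrar nuestra ecuación del snap s(t) = 0 2 veces. La integral del snap es la sacudida. Usando j(0) = 0, obtenemos j(t) = 0. La antiderivada de la sacudida, con a(0) = 6, da la aceleración: a(t) = 6. De la ecuación de la aceleración a(t) = 6, sustituimos t = 1 para obtener a = 6.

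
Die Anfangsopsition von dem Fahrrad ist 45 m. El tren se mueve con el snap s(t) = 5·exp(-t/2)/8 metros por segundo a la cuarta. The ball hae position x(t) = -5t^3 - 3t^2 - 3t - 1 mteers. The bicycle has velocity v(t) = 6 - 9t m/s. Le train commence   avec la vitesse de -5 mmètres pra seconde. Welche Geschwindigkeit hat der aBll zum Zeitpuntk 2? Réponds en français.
Pour résoudre ceci, nous devons prendre 1 dérivée de notre équation de la position x(t) = -5·t^3 - 3·t^2 - 3·t - 1. La dérivée de la position donne la vitesse: v(t) = -15·t^2 - 6·t - 3. En utilisant v(t) = -15·t^2 - 6·t - 3 et en substituant t = 2, nous trouvons v = -75.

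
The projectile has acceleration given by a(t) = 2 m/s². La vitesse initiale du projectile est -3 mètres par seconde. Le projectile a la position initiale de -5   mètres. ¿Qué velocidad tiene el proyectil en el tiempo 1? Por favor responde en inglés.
We must find the antiderivative of our acceleration equation a(t) = 2 1 time. The antiderivative of acceleration is velocity. Using v(0) = -3, we get v(t) = 2·t - 3. Using v(t) = 2·t - 3 and substituting t = 1, we find v = -1.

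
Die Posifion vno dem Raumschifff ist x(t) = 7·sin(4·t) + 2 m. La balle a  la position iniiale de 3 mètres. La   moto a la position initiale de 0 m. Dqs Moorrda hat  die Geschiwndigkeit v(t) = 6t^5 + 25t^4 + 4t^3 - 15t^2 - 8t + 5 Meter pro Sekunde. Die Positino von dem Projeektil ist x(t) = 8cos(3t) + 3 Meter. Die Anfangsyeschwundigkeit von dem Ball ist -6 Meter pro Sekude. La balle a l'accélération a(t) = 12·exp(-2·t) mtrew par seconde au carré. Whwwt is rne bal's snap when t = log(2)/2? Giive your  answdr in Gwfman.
Um dies zu lösen, müssen wir 2 Ableitungen unserer Gleichung für die Beschleunigung a(t) = 12·exp(-2·t) nehmen. Die Ableitung von der Beschleunigung ergibt den Ruck: j(t) = -24·exp(-2·t). Mit d/dt von j(t) finden wir s(t) = 48·exp(-2·t). Wir haben den Snap s(t) = 48·exp(-2·t). Durch Einsetzen von t = log(2)/2: s(log(2)/2) = 24.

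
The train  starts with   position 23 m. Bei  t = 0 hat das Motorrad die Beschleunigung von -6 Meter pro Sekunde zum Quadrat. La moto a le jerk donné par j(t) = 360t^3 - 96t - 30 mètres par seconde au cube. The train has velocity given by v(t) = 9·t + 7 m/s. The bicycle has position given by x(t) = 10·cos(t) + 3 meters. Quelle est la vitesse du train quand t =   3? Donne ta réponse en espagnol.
De la ecuación de la velocidad v(t) = 9·t + 7, sustituimos t = 3 para obtener v = 34.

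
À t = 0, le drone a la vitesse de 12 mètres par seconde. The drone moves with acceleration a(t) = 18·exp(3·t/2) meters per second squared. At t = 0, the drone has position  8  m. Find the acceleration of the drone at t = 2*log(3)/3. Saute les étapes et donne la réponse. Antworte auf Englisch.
At t = 2*log(3)/3, a = 54.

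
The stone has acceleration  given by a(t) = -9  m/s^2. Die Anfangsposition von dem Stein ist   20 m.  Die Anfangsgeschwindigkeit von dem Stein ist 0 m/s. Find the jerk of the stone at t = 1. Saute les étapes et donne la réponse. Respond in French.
j(1) = 0.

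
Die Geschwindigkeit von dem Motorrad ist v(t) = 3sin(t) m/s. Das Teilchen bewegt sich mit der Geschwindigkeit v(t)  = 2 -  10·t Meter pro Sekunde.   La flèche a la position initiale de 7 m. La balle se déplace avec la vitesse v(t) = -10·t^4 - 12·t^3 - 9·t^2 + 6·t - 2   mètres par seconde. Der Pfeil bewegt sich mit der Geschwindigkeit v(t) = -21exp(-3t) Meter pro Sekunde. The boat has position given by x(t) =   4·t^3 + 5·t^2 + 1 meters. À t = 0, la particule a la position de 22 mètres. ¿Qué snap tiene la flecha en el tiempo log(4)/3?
Partiendo de la velocidad v(t) = -21·exp(-3·t), tomamos 3 derivadas. La derivada de la velocidad da la aceleración: a(t) = 63·exp(-3·t). Tomando d/dt de a(t), encontramos j(t) = -189·exp(-3·t). Tomando d/dt de j(t), encontramos s(t) = 567·exp(-3·t). De la ecuación del snap s(t) = 567·exp(-3·t), sustituimos t = log(4)/3 para obtener s = 567/4.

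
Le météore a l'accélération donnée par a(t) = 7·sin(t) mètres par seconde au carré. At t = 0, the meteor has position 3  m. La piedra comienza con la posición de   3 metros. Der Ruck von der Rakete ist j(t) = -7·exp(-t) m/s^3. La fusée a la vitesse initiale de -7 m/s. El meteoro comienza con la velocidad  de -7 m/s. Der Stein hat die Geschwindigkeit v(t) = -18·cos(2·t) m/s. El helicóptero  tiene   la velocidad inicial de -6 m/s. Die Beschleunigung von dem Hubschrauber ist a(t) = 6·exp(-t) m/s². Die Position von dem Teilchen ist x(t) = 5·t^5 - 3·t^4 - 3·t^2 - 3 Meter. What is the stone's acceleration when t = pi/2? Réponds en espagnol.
Debemos derivar nuestra ecuación de la velocidad v(t) = -18·cos(2·t) 1 vez. Tomando d/dt de v(t), encontramos a(t) = 36·sin(2·t). Tenemos la aceleración a(t) = 36·sin(2·t). Sustituyendo t = pi/2: a(pi/2) = 0.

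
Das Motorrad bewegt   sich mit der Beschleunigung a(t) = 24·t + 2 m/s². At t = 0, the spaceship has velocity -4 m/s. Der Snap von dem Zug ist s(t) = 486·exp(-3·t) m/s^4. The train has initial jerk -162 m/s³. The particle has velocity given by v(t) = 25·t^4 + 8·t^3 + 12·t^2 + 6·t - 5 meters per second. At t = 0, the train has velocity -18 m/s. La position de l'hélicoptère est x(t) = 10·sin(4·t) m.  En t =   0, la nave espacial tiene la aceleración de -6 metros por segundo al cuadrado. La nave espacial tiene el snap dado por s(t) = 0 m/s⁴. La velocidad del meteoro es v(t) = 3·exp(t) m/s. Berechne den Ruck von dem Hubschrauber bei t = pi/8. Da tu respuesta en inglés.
Starting from position x(t) = 10·sin(4·t), we take 3 derivatives. The derivative of position gives velocity: v(t) = 40·cos(4·t). Taking d/dt of v(t), we find a(t) = -160·sin(4·t). Differentiating acceleration, we get jerk: j(t) = -640·cos(4·t). We have jerk j(t) = -640·cos(4·t). Substituting t = pi/8: j(pi/8) = 0.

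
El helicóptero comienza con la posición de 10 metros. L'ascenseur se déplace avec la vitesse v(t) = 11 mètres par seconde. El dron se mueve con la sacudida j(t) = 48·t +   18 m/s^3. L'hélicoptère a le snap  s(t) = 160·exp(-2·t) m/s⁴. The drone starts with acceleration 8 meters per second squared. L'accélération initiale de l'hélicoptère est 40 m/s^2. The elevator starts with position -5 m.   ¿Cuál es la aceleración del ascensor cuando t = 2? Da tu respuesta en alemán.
Ausgehend von der Geschwindigkeit v(t) = 11, nehmen wir 1 Ableitung. Mit d/dt von v(t) finden wir a(t) = 0. Aus der Gleichung für die Beschleunigung a(t) = 0, setzen wir t = 2 ein und erhalten a = 0.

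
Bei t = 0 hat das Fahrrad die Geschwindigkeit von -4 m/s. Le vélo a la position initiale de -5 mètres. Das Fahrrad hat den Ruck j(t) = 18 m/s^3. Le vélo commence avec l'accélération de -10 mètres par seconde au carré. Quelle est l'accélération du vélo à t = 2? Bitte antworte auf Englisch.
To find the answer, we compute 1 antiderivative of j(t) = 18. Finding the integral of j(t) and using a(0) = -10: a(t) = 18·t - 10. From the given acceleration equation a(t) = 18·t - 10, we substitute t = 2 to get a = 26.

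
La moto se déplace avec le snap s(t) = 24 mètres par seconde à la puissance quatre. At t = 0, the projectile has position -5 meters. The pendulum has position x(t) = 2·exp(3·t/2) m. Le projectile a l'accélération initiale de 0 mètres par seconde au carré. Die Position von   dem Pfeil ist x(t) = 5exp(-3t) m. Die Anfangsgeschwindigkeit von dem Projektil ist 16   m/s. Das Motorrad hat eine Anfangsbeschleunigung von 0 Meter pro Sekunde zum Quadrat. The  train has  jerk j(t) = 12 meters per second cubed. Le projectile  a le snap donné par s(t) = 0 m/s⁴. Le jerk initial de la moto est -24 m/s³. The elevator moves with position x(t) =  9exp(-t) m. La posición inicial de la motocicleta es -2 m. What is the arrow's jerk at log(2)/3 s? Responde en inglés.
We must differentiate our position equation x(t) = 5·exp(-3·t) 3 times. The derivative of position gives velocity: v(t) = -15·exp(-3·t). Differentiating velocity, we get acceleration: a(t) = 45·exp(-3·t). Differentiating acceleration, we get jerk: j(t) = -135·exp(-3·t). From the given jerk equation j(t) = -135·exp(-3·t), we substitute t = log(2)/3 to get j = -135/2.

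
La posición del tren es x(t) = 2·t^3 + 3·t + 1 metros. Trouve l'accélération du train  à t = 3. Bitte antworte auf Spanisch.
Debemos derivar nuestra ecuación de la posición x(t) = 2·t^3 + 3·t + 1 2 veces. Tomando d/dt de x(t), encontramos v(t) = 6·t^2 + 3. La derivada de la velocidad da la aceleración: a(t) = 12·t. Usando a(t) = 12·t y sustituyendo t = 3, encontramos a = 36.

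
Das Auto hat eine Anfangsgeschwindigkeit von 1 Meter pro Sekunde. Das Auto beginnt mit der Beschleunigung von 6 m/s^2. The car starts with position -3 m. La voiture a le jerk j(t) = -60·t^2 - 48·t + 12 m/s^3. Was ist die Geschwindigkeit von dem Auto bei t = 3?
Um dies zu lösen, müssen wir 2 Integrale unserer Gleichung für den Ruck j(t) = -60·t^2 - 48·t + 12 finden. Die Stammfunktion von dem Ruck, mit a(0) = 6, ergibt die Beschleunigung: a(t) = -20·t^3 - 24·t^2 + 12·t + 6. Die Stammfunktion von der Beschleunigung, mit v(0) = 1, ergibt die Geschwindigkeit: v(t) = -5·t^4 - 8·t^3 + 6·t^2 + 6·t + 1. Mit v(t) = -5·t^4 - 8·t^3 + 6·t^2 + 6·t + 1 und Einsetzen von t = 3, finden wir v = -548.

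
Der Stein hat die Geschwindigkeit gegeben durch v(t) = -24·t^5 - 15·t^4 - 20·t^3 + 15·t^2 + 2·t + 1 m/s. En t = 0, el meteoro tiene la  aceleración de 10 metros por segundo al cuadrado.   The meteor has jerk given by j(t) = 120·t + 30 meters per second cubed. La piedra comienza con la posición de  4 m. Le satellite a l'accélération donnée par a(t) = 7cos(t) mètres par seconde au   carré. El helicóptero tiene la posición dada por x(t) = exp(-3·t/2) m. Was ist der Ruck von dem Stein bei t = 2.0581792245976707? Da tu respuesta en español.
Debemos derivar nuestra ecuación de la velocidad v(t) = -24·t^5 - 15·t^4 - 20·t^3 + 15·t^2 + 2·t + 1 2 veces. Tomando d/dt de v(t), encontramos a(t) = -120·t^4 - 60·t^3 - 60·t^2 + 30·t + 2. La derivada de la aceleración da la sacudida: j(t) = -480·t^3 - 180·t^2 - 120·t + 30. De la ecuación de la sacudida j(t) = -480·t^3 - 180·t^2 - 120·t + 30, sustituimos t = 2.0581792245976707 para obtener j = -5164.43496283765.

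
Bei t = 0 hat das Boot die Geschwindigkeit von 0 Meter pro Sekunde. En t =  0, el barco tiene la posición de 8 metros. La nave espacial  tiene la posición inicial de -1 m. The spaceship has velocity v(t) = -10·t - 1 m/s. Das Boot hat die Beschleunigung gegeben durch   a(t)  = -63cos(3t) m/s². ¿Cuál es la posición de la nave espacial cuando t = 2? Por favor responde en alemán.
Wir müssen die Stammfunktion unserer Gleichung für die Geschwindigkeit v(t) = -10·t - 1 1-mal finden. Das Integral von der Geschwindigkeit ist die Position. Mit x(0) = -1 erhalten wir x(t) = -5·t^2 - t - 1. Wir haben die Position x(t) = -5·t^2 - t - 1. Durch Einsetzen von t = 2: x(2) = -23.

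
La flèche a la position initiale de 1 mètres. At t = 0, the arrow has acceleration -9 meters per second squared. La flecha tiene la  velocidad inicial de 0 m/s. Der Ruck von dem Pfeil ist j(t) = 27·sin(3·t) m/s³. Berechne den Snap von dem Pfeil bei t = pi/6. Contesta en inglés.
Starting from jerk j(t) = 27·sin(3·t), we take 1 derivative. The derivative of jerk gives snap: s(t) = 81·cos(3·t). We have snap s(t) = 81·cos(3·t). Substituting t = pi/6: s(pi/6) = 0.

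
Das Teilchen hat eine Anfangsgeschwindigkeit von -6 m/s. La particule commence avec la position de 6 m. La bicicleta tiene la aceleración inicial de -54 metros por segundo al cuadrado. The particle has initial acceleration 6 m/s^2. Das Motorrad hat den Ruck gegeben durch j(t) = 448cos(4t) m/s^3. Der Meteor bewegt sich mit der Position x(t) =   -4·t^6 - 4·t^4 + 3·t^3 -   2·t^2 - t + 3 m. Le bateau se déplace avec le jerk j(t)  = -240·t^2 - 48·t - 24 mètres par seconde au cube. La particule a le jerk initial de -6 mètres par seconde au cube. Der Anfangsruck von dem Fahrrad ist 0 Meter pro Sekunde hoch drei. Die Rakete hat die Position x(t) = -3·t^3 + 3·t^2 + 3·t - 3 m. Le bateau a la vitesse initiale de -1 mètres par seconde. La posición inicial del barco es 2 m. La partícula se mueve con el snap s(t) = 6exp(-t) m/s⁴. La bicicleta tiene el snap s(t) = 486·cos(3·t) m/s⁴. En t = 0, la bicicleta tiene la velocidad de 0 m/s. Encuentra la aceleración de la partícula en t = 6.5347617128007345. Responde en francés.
Nous devons intégrer notre équation du snap s(t) = 6·exp(-t) 2 fois. L'intégrale du snap est le jerk. En utilisant j(0) = -6, nous obtenons j(t) = -6·exp(-t). La primitive du jerk, avec a(0) = 6, donne l'accélération: a(t) = 6·exp(-t). De l'équation de l'accélération a(t) = 6·exp(-t), nous substituons t = 6.5347617128007345 pour obtenir a = 0.00871244998449359.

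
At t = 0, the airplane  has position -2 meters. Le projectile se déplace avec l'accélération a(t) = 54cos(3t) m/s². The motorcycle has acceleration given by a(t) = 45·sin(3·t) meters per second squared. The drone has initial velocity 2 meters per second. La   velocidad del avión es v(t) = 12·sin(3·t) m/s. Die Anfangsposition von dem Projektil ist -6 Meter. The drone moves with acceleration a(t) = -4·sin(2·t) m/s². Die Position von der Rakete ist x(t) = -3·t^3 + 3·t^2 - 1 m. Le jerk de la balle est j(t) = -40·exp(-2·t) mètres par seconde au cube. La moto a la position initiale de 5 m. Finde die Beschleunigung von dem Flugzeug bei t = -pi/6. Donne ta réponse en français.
En partant de la vitesse v(t) = 12·sin(3·t), nous prenons 1 dérivée. En dérivant la vitesse, nous obtenons l'accélération: a(t) = 36·cos(3·t). Nous avons l'accélération a(t) = 36·cos(3·t). En substituant t = -pi/6: a(-pi/6) = 0.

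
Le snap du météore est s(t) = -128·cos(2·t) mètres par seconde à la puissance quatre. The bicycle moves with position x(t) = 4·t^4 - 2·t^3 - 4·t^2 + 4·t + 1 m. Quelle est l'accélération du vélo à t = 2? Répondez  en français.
Nous devons dériver notre équation de la position x(t) = 4·t^4 - 2·t^3 - 4·t^2 + 4·t + 1 2 fois. En dérivant la position, nous obtenons la vitesse: v(t) = 16·t^3 - 6·t^2 - 8·t + 4. La dérivée de la vitesse donne l'accélération: a(t) = 48·t^2 - 12·t - 8. De l'équation de l'accélération a(t) = 48·t^2 - 12·t - 8, nous substituons t = 2 pour obtenir a = 160.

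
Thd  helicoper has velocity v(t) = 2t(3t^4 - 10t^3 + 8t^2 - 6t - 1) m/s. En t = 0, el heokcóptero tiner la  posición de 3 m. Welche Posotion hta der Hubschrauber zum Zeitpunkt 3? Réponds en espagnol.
Para resolver esto, necesitamos tomar 1 antiderivada de nuestra ecuación de la velocidad v(t) = 2·t·(3·t^4 - 10·t^3 + 8·t^2 - 6·t - 1). Integrando la velocidad y usando la condición inicial x(0) = 3, obtenemos x(t) = t^6 - 4·t^5 + 4·t^4 - 4·t^3 - t^2 + 3. De la ecuación de la posición x(t) = t^6 - 4·t^5 + 4·t^4 - 4·t^3 - t^2 + 3, sustituimos t = 3 para obtener x = -33.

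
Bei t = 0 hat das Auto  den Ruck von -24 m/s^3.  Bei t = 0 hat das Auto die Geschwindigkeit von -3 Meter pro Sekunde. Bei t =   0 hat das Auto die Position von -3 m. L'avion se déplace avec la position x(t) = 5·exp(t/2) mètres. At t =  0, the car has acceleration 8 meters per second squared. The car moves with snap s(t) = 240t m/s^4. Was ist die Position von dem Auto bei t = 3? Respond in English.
Starting from snap s(t) = 240·t, we take 4 antiderivatives. Taking ∫s(t)dt and applying j(0) = -24, we find j(t) = 120·t^2 - 24. Finding the antiderivative of j(t) and using a(0) = 8: a(t) = 40·t^3 - 24·t + 8. The antiderivative of acceleration is velocity. Using v(0) = -3, we get v(t) = 10·t^4 - 12·t^2 + 8·t - 3. Integrating velocity and using the initial condition x(0) = -3, we get x(t) = 2·t^5 - 4·t^3 + 4·t^2 - 3·t - 3. From the given position equation x(t) = 2·t^5 - 4·t^3 + 4·t^2 - 3·t - 3, we substitute t = 3 to get x = 402.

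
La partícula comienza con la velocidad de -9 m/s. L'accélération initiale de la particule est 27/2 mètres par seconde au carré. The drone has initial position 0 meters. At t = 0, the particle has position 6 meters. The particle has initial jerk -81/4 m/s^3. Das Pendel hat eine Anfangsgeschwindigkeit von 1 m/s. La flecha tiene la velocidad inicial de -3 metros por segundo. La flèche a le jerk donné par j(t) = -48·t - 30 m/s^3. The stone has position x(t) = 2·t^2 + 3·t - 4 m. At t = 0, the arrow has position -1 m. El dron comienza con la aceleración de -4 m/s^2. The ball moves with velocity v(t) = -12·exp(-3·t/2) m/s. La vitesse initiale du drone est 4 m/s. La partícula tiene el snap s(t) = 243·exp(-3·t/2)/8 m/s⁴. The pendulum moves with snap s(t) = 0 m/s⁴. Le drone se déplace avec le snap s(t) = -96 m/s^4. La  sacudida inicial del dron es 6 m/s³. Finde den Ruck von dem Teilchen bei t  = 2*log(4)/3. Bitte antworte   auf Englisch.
We need to integrate our snap equation s(t) = 243·exp(-3·t/2)/8 1 time. Integrating snap and using the initial condition j(0) = -81/4, we get j(t) = -81·exp(-3·t/2)/4. From the given jerk equation j(t) = -81·exp(-3·t/2)/4, we substitute t = 2*log(4)/3 to get j = -81/16.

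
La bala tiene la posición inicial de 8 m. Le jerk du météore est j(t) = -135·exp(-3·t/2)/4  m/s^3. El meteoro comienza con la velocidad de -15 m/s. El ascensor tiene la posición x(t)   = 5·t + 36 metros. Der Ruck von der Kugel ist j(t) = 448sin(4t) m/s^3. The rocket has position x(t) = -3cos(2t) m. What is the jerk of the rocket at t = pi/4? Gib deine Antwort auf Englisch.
To solve this, we need to take 3 derivatives of our position equation x(t) = -3·cos(2·t). Taking d/dt of x(t), we find v(t) = 6·sin(2·t). Differentiating velocity, we get acceleration: a(t) = 12·cos(2·t). Taking d/dt of a(t), we find j(t) = -24·sin(2·t). From the given jerk equation j(t) = -24·sin(2·t), we substitute t = pi/4 to get j = -24.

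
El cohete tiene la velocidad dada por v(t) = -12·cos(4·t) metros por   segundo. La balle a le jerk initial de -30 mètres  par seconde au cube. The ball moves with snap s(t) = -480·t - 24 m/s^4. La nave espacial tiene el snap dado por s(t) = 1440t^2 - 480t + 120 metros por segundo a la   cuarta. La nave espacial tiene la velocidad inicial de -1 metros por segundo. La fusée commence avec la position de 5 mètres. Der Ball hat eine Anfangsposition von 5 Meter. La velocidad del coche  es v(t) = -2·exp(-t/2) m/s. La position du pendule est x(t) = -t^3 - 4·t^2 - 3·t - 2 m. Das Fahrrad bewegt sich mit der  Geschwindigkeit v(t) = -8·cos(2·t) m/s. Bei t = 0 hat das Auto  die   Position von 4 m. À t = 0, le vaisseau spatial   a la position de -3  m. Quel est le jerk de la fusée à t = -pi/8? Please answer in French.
Pour résoudre ceci, nous devons prendre 2 dérivées de notre équation de la vitesse v(t) = -12·cos(4·t). La dérivée de la vitesse donne l'accélération: a(t) = 48·sin(4·t). En dérivant l'accélération, nous obtenons le jerk: j(t) = 192·cos(4·t). Nous avons le jerk j(t) = 192·cos(4·t). En substituant t = -pi/8: j(-pi/8) = 0.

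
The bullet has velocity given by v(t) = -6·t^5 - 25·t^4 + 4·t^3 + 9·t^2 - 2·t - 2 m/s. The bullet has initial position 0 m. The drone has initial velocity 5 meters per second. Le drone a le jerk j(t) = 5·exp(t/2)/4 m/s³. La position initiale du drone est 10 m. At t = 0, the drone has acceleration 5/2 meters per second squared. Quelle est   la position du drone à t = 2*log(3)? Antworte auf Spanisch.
Necesitamos integrar nuestra ecuación de la sacudida j(t) = 5·exp(t/2)/4 3 veces. La integral de la sacudida es la aceleración. Usando a(0) = 5/2, obtenemos a(t) = 5·exp(t/2)/2. La integral de la aceleración es la velocidad. Usando v(0) = 5, obtenemos v(t) = 5·exp(t/2). La antiderivada de la velocidad es la posición. Usando x(0) = 10, obtenemos x(t) = 10·exp(t/2). De la ecuación de la posición x(t) = 10·exp(t/2), sustituimos t = 2*log(3) para obtener x = 30.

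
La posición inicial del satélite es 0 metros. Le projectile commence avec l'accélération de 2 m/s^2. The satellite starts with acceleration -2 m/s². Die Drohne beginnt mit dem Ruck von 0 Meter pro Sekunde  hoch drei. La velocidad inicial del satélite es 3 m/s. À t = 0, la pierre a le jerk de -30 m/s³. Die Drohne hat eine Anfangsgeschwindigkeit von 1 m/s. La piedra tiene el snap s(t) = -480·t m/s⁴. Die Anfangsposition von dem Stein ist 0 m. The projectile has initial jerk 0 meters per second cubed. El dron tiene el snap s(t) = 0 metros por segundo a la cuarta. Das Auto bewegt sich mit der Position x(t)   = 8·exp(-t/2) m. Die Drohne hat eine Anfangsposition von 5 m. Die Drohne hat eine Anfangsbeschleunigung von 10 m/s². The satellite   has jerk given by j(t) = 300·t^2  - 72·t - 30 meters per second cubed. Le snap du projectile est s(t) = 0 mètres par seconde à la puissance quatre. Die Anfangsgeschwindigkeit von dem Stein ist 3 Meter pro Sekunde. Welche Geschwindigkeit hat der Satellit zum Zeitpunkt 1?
Um dies zu lösen, müssen wir 2 Stammfunktionen unserer Gleichung für den Ruck j(t) = 300·t^2 - 72·t - 30 finden. Mit ∫j(t)dt und Anwendung von a(0) = -2, finden wir a(t) = 100·t^3 - 36·t^2 - 30·t - 2. Mit ∫a(t)dt und Anwendung von v(0) = 3, finden wir v(t) = 25·t^4 - 12·t^3 - 15·t^2 - 2·t + 3. Wir haben die Geschwindigkeit v(t) = 25·t^4 - 12·t^3 - 15·t^2 - 2·t + 3. Durch Einsetzen von t = 1: v(1) = -1.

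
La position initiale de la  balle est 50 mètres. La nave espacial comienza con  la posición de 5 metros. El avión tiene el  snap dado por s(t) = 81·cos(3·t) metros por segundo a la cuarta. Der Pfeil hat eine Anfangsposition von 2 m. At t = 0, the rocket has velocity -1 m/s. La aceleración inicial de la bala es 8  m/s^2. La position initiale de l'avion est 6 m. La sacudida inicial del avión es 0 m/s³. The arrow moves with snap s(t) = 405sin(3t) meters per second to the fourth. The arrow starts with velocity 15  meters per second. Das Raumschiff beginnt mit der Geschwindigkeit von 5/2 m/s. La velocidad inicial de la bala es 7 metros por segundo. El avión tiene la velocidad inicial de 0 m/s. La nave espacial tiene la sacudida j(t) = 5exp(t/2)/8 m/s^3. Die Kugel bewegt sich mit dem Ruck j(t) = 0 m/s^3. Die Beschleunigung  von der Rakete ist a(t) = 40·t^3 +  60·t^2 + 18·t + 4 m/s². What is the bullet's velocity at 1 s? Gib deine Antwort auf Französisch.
Nous devons trouver la primitive de notre équation du jerk j(t) = 0 2 fois. En intégrant le jerk et en utilisant la condition initiale a(0) = 8, nous obtenons a(t) = 8. En prenant ∫a(t)dt et en appliquant v(0) = 7, nous trouvons v(t) = 8·t + 7. Nous avons la vitesse v(t) = 8·t + 7. En substituant t = 1: v(1) = 15.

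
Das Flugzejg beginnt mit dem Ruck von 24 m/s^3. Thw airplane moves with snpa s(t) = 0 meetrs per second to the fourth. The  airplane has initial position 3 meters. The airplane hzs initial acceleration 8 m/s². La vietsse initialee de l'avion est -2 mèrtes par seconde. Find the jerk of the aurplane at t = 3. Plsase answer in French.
Nous devons trouver la primitive de notre équation du snap s(t) = 0 1 fois. En intégrant le snap et en utilisant la condition initiale j(0) = 24, nous obtenons j(t) = 24. Nous avons le jerk j(t) = 24. En substituant t = 3: j(3) = 24.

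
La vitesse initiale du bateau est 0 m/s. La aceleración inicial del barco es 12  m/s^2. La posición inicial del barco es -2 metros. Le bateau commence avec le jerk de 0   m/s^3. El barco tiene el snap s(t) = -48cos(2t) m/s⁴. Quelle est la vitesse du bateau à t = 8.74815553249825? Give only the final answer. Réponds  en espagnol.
La respuesta es -5.85857319074422.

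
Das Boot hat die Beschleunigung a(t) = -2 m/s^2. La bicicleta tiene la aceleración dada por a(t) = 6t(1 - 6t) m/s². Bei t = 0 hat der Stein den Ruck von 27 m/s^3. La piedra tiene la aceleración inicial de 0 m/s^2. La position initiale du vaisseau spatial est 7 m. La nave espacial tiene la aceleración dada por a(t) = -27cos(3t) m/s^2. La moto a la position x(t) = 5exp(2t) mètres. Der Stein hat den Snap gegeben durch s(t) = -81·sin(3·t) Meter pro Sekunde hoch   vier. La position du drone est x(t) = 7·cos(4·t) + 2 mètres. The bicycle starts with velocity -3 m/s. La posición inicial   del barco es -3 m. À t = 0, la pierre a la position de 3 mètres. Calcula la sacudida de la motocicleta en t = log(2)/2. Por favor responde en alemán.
Ausgehend von der Position x(t) = 5·exp(2·t), nehmen wir 3 Ableitungen. Die Ableitung von der Position ergibt die Geschwindigkeit: v(t) = 10·exp(2·t). Die Ableitung von der Geschwindigkeit ergibt die Beschleunigung: a(t) = 20·exp(2·t). Mit d/dt von a(t) finden wir j(t) = 40·exp(2·t). Mit j(t) = 40·exp(2·t) und Einsetzen von t = log(2)/2, finden wir j = 80.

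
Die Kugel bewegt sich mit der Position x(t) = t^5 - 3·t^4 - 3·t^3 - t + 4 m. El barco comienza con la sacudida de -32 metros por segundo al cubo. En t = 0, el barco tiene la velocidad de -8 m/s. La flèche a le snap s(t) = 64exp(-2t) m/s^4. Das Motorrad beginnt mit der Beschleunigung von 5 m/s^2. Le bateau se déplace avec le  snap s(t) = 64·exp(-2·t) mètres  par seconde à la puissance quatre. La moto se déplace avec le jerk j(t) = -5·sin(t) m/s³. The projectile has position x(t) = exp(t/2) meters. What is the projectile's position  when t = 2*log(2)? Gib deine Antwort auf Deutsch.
Aus der Gleichung für die Position x(t) = exp(t/2), setzen wir t = 2*log(2) ein und erhalten x = 2.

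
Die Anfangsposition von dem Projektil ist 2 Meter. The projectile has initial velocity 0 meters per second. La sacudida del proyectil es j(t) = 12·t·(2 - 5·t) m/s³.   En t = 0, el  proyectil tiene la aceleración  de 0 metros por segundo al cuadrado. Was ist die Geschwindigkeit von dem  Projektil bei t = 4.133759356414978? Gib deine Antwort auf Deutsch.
Wir müssen unsere Gleichung für den Ruck j(t) = 12·t·(2 - 5·t) 2-mal integrieren. Das Integral von dem Ruck ist die Beschleunigung. Mit a(0) = 0 erhalten wir a(t) = t^2·(12 - 20·t). Das Integral von der Beschleunigung, mit v(0) = 0, ergibt die Geschwindigkeit: v(t) = t^3·(4 - 5·t). Wir haben die Geschwindigkeit v(t) = t^3·(4 - 5·t). Durch Einsetzen von t = 4.133759356414978: v(4.133759356414978) = -1177.44281707025.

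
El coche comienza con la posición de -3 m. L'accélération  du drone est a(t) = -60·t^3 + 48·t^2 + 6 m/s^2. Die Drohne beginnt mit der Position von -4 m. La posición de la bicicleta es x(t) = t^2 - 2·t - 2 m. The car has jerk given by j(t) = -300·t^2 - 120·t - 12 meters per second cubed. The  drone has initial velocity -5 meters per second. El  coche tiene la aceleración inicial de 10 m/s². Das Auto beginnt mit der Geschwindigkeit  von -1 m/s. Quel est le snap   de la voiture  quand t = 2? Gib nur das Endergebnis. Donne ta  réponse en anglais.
The snap at t = 2 is s = -1320.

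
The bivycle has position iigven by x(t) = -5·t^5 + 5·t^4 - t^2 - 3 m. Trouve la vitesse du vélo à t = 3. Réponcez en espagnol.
Partiendo de la posición x(t) = -5·t^5 + 5·t^4 - t^2 - 3, tomamos 1 derivada. La derivada de la posición da la velocidad: v(t) = -25·t^4 + 20·t^3 - 2·t. Tenemos la velocidad v(t) = -25·t^4 + 20·t^3 - 2·t. Sustituyendo t = 3: v(3) = -1491.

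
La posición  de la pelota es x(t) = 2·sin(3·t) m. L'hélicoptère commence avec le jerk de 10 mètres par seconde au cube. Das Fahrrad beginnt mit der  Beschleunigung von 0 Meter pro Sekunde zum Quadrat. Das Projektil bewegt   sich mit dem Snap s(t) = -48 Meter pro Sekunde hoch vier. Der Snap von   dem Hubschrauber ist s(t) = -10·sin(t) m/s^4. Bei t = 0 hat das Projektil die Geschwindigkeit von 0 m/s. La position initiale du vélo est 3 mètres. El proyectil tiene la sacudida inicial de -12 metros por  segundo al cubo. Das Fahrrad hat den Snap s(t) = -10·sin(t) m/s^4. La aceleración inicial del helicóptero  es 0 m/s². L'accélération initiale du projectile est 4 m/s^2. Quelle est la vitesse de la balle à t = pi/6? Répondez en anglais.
We must differentiate our position equation x(t) = 2·sin(3·t) 1 time. Taking d/dt of x(t), we find v(t) = 6·cos(3·t). Using v(t) = 6·cos(3·t) and substituting t = pi/6, we find v = 0.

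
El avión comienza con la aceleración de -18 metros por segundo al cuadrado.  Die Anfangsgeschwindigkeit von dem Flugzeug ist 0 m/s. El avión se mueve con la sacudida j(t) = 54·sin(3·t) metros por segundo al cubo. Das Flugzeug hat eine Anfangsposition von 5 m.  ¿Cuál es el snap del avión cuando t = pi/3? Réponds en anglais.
Starting from jerk j(t) = 54·sin(3·t), we take 1 derivative. Taking d/dt of j(t), we find s(t) = 162·cos(3·t). Using s(t) = 162·cos(3·t) and substituting t = pi/3, we find s = -162.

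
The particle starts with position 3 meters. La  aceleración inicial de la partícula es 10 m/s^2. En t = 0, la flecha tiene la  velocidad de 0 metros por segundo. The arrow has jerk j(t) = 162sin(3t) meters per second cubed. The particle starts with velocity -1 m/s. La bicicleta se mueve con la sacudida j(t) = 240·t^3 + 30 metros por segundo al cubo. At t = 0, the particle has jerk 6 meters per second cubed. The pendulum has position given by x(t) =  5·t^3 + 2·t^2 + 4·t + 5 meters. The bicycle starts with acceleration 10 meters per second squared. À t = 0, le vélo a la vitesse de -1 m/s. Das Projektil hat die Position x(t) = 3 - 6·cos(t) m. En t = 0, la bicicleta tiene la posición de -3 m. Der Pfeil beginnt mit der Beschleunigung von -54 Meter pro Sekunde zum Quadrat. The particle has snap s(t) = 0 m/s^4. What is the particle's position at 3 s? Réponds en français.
En partant du snap s(t) = 0, nous prenons 4 primitives. En prenant ∫s(t)dt et en appliquant j(0) = 6, nous trouvons j(t) = 6. En prenant ∫j(t)dt et en appliquant a(0) = 10, nous trouvons a(t) = 6·t + 10. En intégrant l'accélération et en utilisant la condition initiale v(0) = -1, nous obtenons v(t) = 3·t^2 + 10·t - 1. La primitive de la vitesse est la position. En utilisant x(0) = 3, nous obtenons x(t) = t^3 + 5·t^2 - t + 3. Nous avons la position x(t) = t^3 + 5·t^2 - t + 3. En substituant t = 3: x(3) = 72.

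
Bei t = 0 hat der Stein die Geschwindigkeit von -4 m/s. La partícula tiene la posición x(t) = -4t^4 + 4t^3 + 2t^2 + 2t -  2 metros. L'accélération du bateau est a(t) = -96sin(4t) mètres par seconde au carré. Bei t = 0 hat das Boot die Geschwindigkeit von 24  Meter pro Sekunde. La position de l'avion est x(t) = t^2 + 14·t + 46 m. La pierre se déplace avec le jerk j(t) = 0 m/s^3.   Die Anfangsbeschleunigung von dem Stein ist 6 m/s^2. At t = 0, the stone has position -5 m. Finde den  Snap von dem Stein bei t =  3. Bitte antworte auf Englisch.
We must differentiate our jerk equation j(t) = 0 1 time. Differentiating jerk, we get snap: s(t) = 0. Using s(t) = 0 and substituting t = 3, we find s = 0.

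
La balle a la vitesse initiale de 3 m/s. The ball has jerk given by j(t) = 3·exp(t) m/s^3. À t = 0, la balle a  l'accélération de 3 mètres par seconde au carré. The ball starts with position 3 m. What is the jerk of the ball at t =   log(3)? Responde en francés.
De l'équation du jerk j(t) = 3·exp(t), nous substituons t = log(3) pour obtenir j = 9.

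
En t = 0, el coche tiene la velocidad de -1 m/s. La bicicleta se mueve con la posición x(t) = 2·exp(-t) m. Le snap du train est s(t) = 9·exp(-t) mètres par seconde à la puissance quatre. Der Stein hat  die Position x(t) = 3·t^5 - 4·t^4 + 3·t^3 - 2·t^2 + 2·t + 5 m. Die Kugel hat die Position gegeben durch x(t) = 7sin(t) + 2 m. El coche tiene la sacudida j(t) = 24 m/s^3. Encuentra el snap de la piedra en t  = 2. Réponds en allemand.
Um dies zu lösen, müssen wir 4 Ableitungen unserer Gleichung für die Position x(t) = 3·t^5 - 4·t^4 + 3·t^3 - 2·t^2 + 2·t + 5 nehmen. Durch Ableiten von der Position erhalten wir die Geschwindigkeit: v(t) = 15·t^4 - 16·t^3 + 9·t^2 - 4·t + 2. Die Ableitung von der Geschwindigkeit ergibt die Beschleunigung: a(t) = 60·t^3 - 48·t^2 + 18·t - 4. Mit d/dt von a(t) finden wir j(t) = 180·t^2 - 96·t + 18. Die Ableitung von dem Ruck ergibt den Snap: s(t) = 360·t - 96. Aus der Gleichung für den Snap s(t) = 360·t - 96, setzen wir t = 2 ein und erhalten s = 624.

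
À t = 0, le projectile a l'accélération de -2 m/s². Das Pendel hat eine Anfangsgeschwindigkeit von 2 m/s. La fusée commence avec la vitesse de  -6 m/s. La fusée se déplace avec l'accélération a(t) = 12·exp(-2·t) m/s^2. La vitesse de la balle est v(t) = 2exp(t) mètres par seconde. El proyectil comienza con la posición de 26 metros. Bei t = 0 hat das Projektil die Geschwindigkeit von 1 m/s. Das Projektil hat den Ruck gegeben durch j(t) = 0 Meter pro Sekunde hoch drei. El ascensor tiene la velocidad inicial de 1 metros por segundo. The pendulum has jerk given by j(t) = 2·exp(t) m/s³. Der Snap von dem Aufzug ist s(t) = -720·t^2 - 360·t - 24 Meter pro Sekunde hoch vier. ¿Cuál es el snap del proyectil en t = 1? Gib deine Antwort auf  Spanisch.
Partiendo de la sacudida j(t) = 0, tomamos 1 derivada. Tomando d/dt de j(t), encontramos s(t) = 0. Tenemos el snap s(t) = 0. Sustituyendo t = 1: s(1) = 0.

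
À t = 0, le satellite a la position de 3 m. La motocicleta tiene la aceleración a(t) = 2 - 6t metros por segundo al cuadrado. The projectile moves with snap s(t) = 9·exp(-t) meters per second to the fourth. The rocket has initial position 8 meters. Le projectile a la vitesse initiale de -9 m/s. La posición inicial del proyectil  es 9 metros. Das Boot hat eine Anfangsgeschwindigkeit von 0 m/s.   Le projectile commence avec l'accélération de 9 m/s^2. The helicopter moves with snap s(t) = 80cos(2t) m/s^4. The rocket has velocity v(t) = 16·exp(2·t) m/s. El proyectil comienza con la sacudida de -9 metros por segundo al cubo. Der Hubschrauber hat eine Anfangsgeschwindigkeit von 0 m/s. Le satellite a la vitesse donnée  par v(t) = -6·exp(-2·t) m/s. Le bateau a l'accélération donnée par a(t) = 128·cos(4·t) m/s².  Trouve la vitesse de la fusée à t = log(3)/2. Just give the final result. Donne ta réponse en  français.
À t = log(3)/2, v = 48.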